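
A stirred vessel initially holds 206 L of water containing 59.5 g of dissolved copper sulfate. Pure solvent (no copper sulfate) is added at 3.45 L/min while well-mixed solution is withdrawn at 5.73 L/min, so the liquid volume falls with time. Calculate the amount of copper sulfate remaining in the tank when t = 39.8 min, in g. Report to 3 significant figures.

13.8 g

Let m(t) be the amount of copper sulfate. Volume: V(t) = V₀ + (Q_in − Q_out) t = 206 − 2.2800 t; V(39.8) = 115.26 L.
No copper sulfate enters, so dm/dt = −Q_out · (m/V).
dm/m = −Q_out dt/(V₀ − 2.2800 t); integrating gives ln(m/m₀) = −(Q_out/(Q_in−Q_out)) ln(V/V₀).
m = m₀ (V₀/V)^(Q_out/(Q_in−Q_out)) = 59.5 × (206/115.26)^(-2.5132) = 13.826 g.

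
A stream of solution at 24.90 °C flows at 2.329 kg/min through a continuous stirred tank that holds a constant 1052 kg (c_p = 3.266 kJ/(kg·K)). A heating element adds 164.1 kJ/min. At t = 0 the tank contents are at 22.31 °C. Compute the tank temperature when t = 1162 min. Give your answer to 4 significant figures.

M c_p dT/dt = ṁ c_p (T_in − T) + Q̇.
Rearrange: dT/dt = (T_ss − T)/τ with τ = M/ṁ = 451.696 min and T_ss = T_in + Q̇/(ṁ c_p) = 46.4736 °C.
T approaches T_ss exponentially: T(t) = T_ss + (T₀ − T_ss) e^(−t/τ).
T(1162) = 46.4736 + (-24.1636)·e^(−1162/451.696) = 46.4736 + (-24.1636)·0.0763424 = 44.6289 °C.

44.63 °C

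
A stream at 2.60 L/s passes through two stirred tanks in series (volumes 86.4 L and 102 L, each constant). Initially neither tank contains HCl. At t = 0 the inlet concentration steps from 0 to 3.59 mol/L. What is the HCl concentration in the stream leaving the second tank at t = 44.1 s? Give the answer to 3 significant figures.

Each tank obeys Vᵢ dCᵢ/dt = Q(Cᵢ₋₁ − Cᵢ), so τᵢ = Vᵢ/Q.
τ₁ = 86.4/2.60 = 33.231 s; τ₂ = 102/2.60 = 39.231 s.
Solving the cascade with C₁(0)=C₂(0)=0 gives C₂(t) = C_in[1 − (τ₁ e^(−t/τ₁) − τ₂ e^(−t/τ₂))/(τ₁ − τ₂)].
At t = 44.1: e^(−t/τ₁) = 0.26525, e^(−t/τ₂) = 0.32494.
C₂ = 3.59·[1 − (33.231·0.26525 − 39.231·0.32494)/(-6.0000)] = 3.59·0.34447 = 1.2367 mol/L.

1.24 mol/L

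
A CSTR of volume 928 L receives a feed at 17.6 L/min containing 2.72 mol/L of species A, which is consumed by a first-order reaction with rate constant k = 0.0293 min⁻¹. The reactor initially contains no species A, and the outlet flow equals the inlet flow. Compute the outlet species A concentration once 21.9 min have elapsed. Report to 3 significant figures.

Species balance: V dC/dt = Q C_in − Q C − k V C.
dC/dt = (Q/V) C_in − (Q/V + k) C; effective rate a = Q/V + k = 0.018966 + 0.0293 = 0.048266 min⁻¹.
C_ss = Q C_in/(Q + kV) = 1.0688 mol/L; C(t) = C_ss + (C₀ − C_ss) e^(−a t).
C(21.9) = 1.0688 + (-1.0688)·e^(−0.048266·21.9) = 1.0688 + (-1.0688)·0.34749 = 0.69740 mol/L.

0.697 mol/L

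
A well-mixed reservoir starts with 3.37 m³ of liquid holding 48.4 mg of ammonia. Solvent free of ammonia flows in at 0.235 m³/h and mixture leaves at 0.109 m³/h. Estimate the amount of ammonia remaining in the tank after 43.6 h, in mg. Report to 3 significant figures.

21.0 mg

Total volume: dV/dt = Q_in − Q_out = 0.12600 m³/h, so V(t) = 3.37 + 0.12600 t and V(43.6) = 8.8636 m³.
Species balance (pure solvent in): dm/dt = −Q_out · m/V(t).
dm/m = −Q_out dt/(V₀ + 0.12600 t); integrating gives ln(m/m₀) = −(Q_out/(Q_in−Q_out)) ln(V/V₀).
m = m₀ (V₀/V)^(Q_out/(Q_in−Q_out)) = 48.4 × (3.37/8.8636)^(0.86508) = 20.967 mg.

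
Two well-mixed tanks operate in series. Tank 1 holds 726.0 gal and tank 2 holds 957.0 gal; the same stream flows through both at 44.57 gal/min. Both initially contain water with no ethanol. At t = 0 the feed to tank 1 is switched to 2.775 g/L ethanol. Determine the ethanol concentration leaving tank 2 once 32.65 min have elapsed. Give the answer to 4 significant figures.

Species balance on tank i: dCᵢ/dt = (Cᵢ₋₁ − Cᵢ)/τᵢ with τᵢ = Vᵢ/Q.
τ₁ = 726.0/44.57 = 16.2890 min; τ₂ = 957.0/44.57 = 21.4718 min.
Tank 1: C₁ = C_in(1 − e^(−t/τ₁)). Tank 2 (τ₁ ≠ τ₂): C₂ = C_in[1 − (τ₁ e^(−t/τ₁) − τ₂ e^(−t/τ₂))/(τ₁ − τ₂)].
At t = 32.65: e^(−t/τ₁) = 0.134738, e^(−t/τ₂) = 0.218582.
C₂ = 2.775·[1 − (16.2890·0.134738 − 21.4718·0.218582)/(-5.18286)] = 2.775·0.517911 = 1.43720 g/L.

1.437 g/L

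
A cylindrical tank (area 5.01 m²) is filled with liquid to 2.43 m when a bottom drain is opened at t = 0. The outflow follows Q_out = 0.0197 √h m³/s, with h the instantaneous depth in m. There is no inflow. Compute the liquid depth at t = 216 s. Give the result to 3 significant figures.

Unsteady balance on liquid volume: A dh/dt = −0.0197 √h.
∫ h^(−1/2) dh = −(0.0197/A) ∫ dt, giving 2√h = 2√h₀ − (0.0197/A) t.
√h = √2.43 − 0.0197·216/(2·5.01) = 1.5588 − 0.42467 = 1.1342.
h = 1.1342² = 1.2864 m.

1.29 m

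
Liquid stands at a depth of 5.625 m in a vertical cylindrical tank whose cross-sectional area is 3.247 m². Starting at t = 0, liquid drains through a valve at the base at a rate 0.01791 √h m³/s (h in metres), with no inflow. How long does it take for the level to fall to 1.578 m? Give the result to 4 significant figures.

404.5 s

A dh/dt = −Q_out = −0.01791 √h.
Separate and integrate: 2(√h − √h₀) = −(0.01791/A) t.
t = 2A(√h₀ − √h)/0.01791 = 2·3.247·(√5.625 − √1.578)/0.01791
  = 6.49400 × (2.37171 − 1.25618) / 0.01791 = 404.478 s.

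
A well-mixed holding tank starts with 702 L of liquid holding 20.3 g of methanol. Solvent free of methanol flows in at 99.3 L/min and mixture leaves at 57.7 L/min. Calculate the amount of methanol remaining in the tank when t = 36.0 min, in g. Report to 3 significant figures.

Let m(t) be the amount of methanol. Volume: V(t) = V₀ + (Q_in − Q_out) t = 702 + 41.600 t; V(36.0) = 2199.6 L.
Solute balance: dm/dt = 0 − Q_out C = −Q_out m/V(t).
dm/m = −Q_out dt/(V₀ + 41.600 t); integrating gives ln(m/m₀) = −(Q_out/(Q_in−Q_out)) ln(V/V₀).
m = m₀ (V₀/V)^(Q_out/(Q_in−Q_out)) = 20.3 × (702/2199.6)^(1.3870) = 4.1641 g.

4.16 g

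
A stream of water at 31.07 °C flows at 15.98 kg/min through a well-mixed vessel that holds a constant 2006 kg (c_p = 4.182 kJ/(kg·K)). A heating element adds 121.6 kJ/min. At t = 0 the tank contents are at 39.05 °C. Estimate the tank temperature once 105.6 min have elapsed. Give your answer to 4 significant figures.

M c_p dT/dt = ṁ c_p (T_in − T) + Q̇.
Rearrange: dT/dt = (T_ss − T)/τ with τ = M/ṁ = 125.532 min and T_ss = T_in + Q̇/(ṁ c_p) = 32.8896 °C.
T approaches T_ss exponentially: T(t) = T_ss + (T₀ − T_ss) e^(−t/τ).
T(105.6) = 32.8896 + (6.16041)·e^(−105.6/125.532) = 32.8896 + (6.16041)·0.431184 = 35.5459 °C.

35.55 °C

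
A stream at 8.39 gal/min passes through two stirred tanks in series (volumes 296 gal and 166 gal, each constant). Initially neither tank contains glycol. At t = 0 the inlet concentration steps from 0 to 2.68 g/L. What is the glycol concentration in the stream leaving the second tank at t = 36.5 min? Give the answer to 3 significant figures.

1.05 g/L

Species balance on tank i: dCᵢ/dt = (Cᵢ₋₁ − Cᵢ)/τᵢ with τᵢ = Vᵢ/Q.
τ₁ = 296/8.39 = 35.280 min; τ₂ = 166/8.39 = 19.785 min.
Solving the cascade with C₁(0)=C₂(0)=0 gives C₂(t) = C_in[1 − (τ₁ e^(−t/τ₁) − τ₂ e^(−t/τ₂))/(τ₁ − τ₂)].
At t = 36.5: e^(−t/τ₁) = 0.35538, e^(−t/τ₂) = 0.15806.
C₂ = 2.68·[1 − (35.280·0.35538 − 19.785·0.15806)/(15.495)] = 2.68·0.39266 = 1.0523 g/L.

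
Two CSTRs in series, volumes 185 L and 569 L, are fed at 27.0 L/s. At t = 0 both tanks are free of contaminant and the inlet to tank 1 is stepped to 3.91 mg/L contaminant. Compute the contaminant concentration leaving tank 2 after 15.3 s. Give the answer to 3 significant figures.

1.31 mg/L

Species balance on tank i: dCᵢ/dt = (Cᵢ₋₁ − Cᵢ)/τᵢ with τᵢ = Vᵢ/Q.
τ₁ = 185/27.0 = 6.8519 s; τ₂ = 569/27.0 = 21.074 s.
Tank 1: C₁ = C_in(1 − e^(−t/τ₁)). Tank 2 (τ₁ ≠ τ₂): C₂ = C_in[1 − (τ₁ e^(−t/τ₁) − τ₂ e^(−t/τ₂))/(τ₁ − τ₂)].
At t = 15.3: e^(−t/τ₁) = 0.10721, e^(−t/τ₂) = 0.48384.
C₂ = 3.91·[1 − (6.8519·0.10721 − 21.074·0.48384)/(-14.222)] = 3.91·0.33472 = 1.3087 mg/L.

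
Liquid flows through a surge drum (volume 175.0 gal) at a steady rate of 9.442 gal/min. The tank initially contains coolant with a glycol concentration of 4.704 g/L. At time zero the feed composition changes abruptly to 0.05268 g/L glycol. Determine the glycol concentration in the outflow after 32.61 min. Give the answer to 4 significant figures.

0.8534 g/L

Species balance on the tank: V dC/dt = Q(C_in − C).
So dC/dt = (C_in − C)/τ with τ = V/Q = 175.0/9.442 = 18.5342 min.
This is linear first-order; C(t) = C_in + (C₀ − C_in) e^(−t/τ).
C(32.61) = 0.05268 + (4.704 − 0.05268)·e^(−32.61/18.5342) = 0.05268 + (4.65132)·0.172140 = 0.853357 g/L.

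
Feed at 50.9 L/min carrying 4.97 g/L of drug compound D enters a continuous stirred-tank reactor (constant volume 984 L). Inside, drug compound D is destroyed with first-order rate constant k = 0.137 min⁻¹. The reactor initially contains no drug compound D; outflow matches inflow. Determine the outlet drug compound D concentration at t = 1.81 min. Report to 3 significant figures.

Species balance: V dC/dt = Q C_in − Q C − k V C.
dC/dt = (Q/V) C_in − (Q/V + k) C; effective rate a = Q/V + k = 0.051728 + 0.137 = 0.18873 min⁻¹.
C_ss = Q C_in/(Q + kV) = 1.3622 g/L; C(t) = C_ss + (C₀ − C_ss) e^(−a t).
C(1.81) = 1.3622 + (-1.3622)·e^(−0.18873·1.81) = 1.3622 + (-1.3622)·0.71063 = 0.39418 g/L.

0.394 g/L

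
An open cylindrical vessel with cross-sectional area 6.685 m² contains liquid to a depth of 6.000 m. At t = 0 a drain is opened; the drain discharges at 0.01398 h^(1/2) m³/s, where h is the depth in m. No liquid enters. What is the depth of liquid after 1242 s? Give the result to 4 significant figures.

1.324 m

A dh/dt = −Q_out = −0.01398 √h.
∫ h^(−1/2) dh = −(0.01398/A) ∫ dt, giving 2√h = 2√h₀ − (0.01398/A) t.
√h = √6.000 − 0.01398·1242/(2·6.685) = 2.44949 − 1.29867 = 1.15082.
h = 1.15082² = 1.32440 m.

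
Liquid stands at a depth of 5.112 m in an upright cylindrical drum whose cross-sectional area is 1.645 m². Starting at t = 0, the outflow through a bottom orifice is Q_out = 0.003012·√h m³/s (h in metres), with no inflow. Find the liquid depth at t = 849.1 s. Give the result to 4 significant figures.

With no inflow, A dh/dt = −0.003012 √h.
∫ h^(−1/2) dh = −(0.003012/A) ∫ dt, giving 2√h = 2√h₀ − (0.003012/A) t.
√h = √5.112 − 0.003012·849.1/(2·1.645) = 2.26097 − 0.777352 = 1.48362.
h = 1.48362² = 2.20113 m.

2.201 m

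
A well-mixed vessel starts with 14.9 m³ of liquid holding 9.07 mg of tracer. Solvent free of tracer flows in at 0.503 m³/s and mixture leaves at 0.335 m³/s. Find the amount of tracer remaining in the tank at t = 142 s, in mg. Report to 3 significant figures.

Total volume: dV/dt = Q_in − Q_out = 0.16800 m³/s, so V(t) = 14.9 + 0.16800 t and V(142) = 38.756 m³.
Solute balance: dm/dt = 0 − Q_out C = −Q_out m/V(t).
Separate: dm/m = −Q_out dt/V(t) ⇒ ln(m/m₀) = −(Q_out/(Q_in−Q_out)) ln(V/V₀).
m = m₀ (V₀/V)^(Q_out/(Q_in−Q_out)) = 9.07 × (14.9/38.756)^(1.9940) = 1.3483 mg.

1.35 mg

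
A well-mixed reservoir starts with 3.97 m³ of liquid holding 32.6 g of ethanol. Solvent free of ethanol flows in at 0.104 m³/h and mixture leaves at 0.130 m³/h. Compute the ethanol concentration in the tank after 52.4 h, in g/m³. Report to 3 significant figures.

Let m(t) be the amount of ethanol. Volume: V(t) = V₀ + (Q_in − Q_out) t = 3.97 − 0.026000 t; V(52.4) = 2.6076 m³.
Solute balance: dm/dt = 0 − Q_out C = −Q_out m/V(t).
dm/m = −Q_out dt/(V₀ − 0.026000 t); integrating gives ln(m/m₀) = −(Q_out/(Q_in−Q_out)) ln(V/V₀).
m = m₀ (V₀/V)^(Q_out/(Q_in−Q_out)) = 32.6 × (3.97/2.6076)^(-5.0000) = 3.9854 g.
C = m/V = 3.9854/2.6076 = 1.5284 g/m³.

1.53 g/m³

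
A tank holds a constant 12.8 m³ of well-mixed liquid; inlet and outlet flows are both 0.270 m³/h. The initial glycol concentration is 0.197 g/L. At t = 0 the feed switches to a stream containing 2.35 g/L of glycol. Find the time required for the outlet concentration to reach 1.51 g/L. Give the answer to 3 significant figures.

Accumulation = in − out for the solute gives V dC/dt = Q(C_in − C), so τ = V/Q = 47.407 h.
C(t) = C_in + (C₀ − C_in) e^(−t/τ). Set C = 1.51 and solve for t:
e^(−t/τ) = (C − C_in)/(C₀ − C_in) = (1.51 − 2.35)/(0.197 − 2.35) = 0.39015
t = −τ ln(…) = 47.407 × 0.94122 = 44.621 h.

44.6 h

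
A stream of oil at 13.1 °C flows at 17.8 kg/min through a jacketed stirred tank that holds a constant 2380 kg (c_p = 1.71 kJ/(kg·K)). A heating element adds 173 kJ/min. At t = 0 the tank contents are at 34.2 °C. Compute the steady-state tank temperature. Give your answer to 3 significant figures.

18.8 °C

Unsteady energy balance on the tank contents: M c_p dT/dt = ṁ c_p (T_in − T) + 173.
At steady state dT/dt = 0 ⇒ T_ss = T_in + Q̇/(ṁ c_p) = 13.1 + 173/(17.8·1.71) = 18.784 °C.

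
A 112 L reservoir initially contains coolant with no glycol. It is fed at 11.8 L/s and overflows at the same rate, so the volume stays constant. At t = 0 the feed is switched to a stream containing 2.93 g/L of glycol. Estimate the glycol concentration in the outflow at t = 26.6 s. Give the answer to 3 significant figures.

Species balance on the tank: V dC/dt = Q(C_in − C).
So dC/dt = (C_in − C)/τ with τ = V/Q = 112/11.8 = 9.4915 s.
C approaches C_in exponentially: C(t) = C_in + (C₀ − C_in) e^(−t/τ).
C(26.6) = 2.93 + (0 − 2.93)·e^(−26.6/9.4915) = 2.93 + (-2.9300)·0.060658 = 2.7523 g/L.

2.75 g/L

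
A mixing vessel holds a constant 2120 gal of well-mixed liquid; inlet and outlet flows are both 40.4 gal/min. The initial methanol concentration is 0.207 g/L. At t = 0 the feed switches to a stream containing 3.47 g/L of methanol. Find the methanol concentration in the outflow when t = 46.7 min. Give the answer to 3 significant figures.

2.13 g/L

Transient balance on the dissolved component: V dC/dt = Q(C_in − C).
So dC/dt = (C_in − C)/τ with τ = V/Q = 2120/40.4 = 52.475 min.
Integrating: C(t) = C_in + (C₀ − C_in) e^(−t/τ).
C(46.7) = 3.47 + (0.207 − 3.47)·e^(−46.7/52.475) = 3.47 + (-3.2630)·0.41068 = 2.1300 g/L.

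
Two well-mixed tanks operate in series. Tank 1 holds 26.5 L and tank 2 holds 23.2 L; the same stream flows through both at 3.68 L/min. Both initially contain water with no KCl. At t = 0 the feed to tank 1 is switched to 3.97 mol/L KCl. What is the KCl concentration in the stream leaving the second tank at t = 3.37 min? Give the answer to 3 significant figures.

0.358 mol/L

Species balance on tank i: dCᵢ/dt = (Cᵢ₋₁ − Cᵢ)/τᵢ with τᵢ = Vᵢ/Q.
τ₁ = 26.5/3.68 = 7.2011 min; τ₂ = 23.2/3.68 = 6.3043 min.
Solving the cascade with C₁(0)=C₂(0)=0 gives C₂(t) = C_in[1 − (τ₁ e^(−t/τ₁) − τ₂ e^(−t/τ₂))/(τ₁ − τ₂)].
At t = 3.37: e^(−t/τ₁) = 0.62626, e^(−t/τ₂) = 0.58593.
C₂ = 3.97·[1 − (7.2011·0.62626 − 6.3043·0.58593)/(0.89674)] = 3.97·0.090197 = 0.35808 mol/L.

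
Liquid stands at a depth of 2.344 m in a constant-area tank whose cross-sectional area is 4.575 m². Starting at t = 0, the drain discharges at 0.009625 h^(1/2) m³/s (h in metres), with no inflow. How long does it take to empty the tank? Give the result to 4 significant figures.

1455 s

Unsteady balance on liquid volume: A dh/dt = −0.009625 √h.
Separate and integrate: 2(√h − √h₀) = −(0.009625/A) t.
Tank is empty when √h = 0: t_empty = 2A√h₀/0.009625.
t_empty = 2·4.575·√2.344/0.009625 = 9.15000·1.53101/0.009625 = 1455.46 s.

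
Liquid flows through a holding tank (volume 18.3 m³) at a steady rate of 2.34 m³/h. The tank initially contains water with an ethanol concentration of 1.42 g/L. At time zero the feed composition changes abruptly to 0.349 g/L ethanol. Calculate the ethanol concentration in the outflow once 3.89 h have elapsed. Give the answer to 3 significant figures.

1.00 g/L

Transient balance on the dissolved component: V dC/dt = Q(C_in − C).
Rewrite as dC/dt + C/τ = C_in/τ, τ = V/Q = 7.8205 h.
Integrating: C(t) = C_in + (C₀ − C_in) e^(−t/τ).
C(3.89) = 0.349 + (1.42 − 0.349)·e^(−3.89/7.8205) = 0.349 + (1.0710)·0.60810 = 1.0003 g/L.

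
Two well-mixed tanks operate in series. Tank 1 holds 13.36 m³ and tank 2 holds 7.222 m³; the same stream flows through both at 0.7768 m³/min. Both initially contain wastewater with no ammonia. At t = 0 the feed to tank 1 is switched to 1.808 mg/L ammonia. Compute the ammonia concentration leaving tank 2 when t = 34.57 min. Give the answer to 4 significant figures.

1.332 mg/L

Time constants: τᵢ = Vᵢ/Q for each well-mixed tank.
τ₁ = 13.36/0.7768 = 17.1988 min; τ₂ = 7.222/0.7768 = 9.29712 min.
Solving the cascade with C₁(0)=C₂(0)=0 gives C₂(t) = C_in[1 − (τ₁ e^(−t/τ₁) − τ₂ e^(−t/τ₂))/(τ₁ − τ₂)].
At t = 34.57: e^(−t/τ₁) = 0.133985, e^(−t/τ₂) = 0.0242738.
C₂ = 1.808·[1 − (17.1988·0.133985 − 9.29712·0.0242738)/(7.90165)] = 1.808·0.736929 = 1.33237 mg/L.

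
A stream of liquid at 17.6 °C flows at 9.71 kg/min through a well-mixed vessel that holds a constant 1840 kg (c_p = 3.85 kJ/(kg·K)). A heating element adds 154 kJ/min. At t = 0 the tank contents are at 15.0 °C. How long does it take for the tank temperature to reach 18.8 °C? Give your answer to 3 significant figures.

Heat balance on the well-mixed liquid: M c_p dT/dt = ṁ c_p (T_in − T) + 154.
τ = M/ṁ = 189.50 min; T_ss = T_in + Q̇/(ṁ c_p) = 21.719 °C.
T(t) = T_ss + (T₀ − T_ss) e^(−t/τ). Set T = 18.8:
e^(−t/τ) = (18.8 − 21.719)/(15.0 − 21.719) = 0.43448
t = −189.50 · ln(0.43448) = 157.96 min.

158 min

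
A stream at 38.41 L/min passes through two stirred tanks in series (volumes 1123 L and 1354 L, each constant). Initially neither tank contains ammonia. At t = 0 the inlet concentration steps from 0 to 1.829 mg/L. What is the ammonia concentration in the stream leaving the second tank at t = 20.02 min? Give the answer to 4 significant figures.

Each tank obeys Vᵢ dCᵢ/dt = Q(Cᵢ₋₁ − Cᵢ), so τᵢ = Vᵢ/Q.
τ₁ = 1123/38.41 = 29.2372 min; τ₂ = 1354/38.41 = 35.2512 min.
Tank 1: C₁ = C_in(1 − e^(−t/τ₁)). Tank 2 (τ₁ ≠ τ₂): C₂ = C_in[1 − (τ₁ e^(−t/τ₁) − τ₂ e^(−t/τ₂))/(τ₁ − τ₂)].
At t = 20.02: e^(−t/τ₁) = 0.504219, e^(−t/τ₂) = 0.566701.
C₂ = 1.829·[1 − (29.2372·0.504219 − 35.2512·0.566701)/(-6.01406)] = 1.829·0.129544 = 0.236936 mg/L.

0.2369 mg/L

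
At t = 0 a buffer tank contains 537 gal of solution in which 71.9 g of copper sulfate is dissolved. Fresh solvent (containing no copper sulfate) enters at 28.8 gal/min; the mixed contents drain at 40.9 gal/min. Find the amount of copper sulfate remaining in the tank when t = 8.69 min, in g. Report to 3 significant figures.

34.4 g

Let m(t) be the amount of copper sulfate. Volume: V(t) = V₀ + (Q_in − Q_out) t = 537 − 12.100 t; V(8.69) = 431.85 gal.
Solute balance: dm/dt = 0 − Q_out C = −Q_out m/V(t).
Separate: dm/m = −Q_out dt/V(t) ⇒ ln(m/m₀) = −(Q_out/(Q_in−Q_out)) ln(V/V₀).
m = m₀ (V₀/V)^(Q_out/(Q_in−Q_out)) = 71.9 × (537/431.85)^(-3.3802) = 34.421 g.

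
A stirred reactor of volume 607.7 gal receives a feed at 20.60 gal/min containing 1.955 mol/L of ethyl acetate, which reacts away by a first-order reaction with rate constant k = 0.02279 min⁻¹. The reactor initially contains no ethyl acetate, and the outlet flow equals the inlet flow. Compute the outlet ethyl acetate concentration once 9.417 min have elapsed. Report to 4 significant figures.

Species balance: V dC/dt = Q C_in − Q C − k V C.
This is linear with rate a = Q/V + k = 0.0566883 min⁻¹.
C_ss = Q C_in/(Q + kV) = 1.16905 mol/L; C(t) = C_ss + (C₀ − C_ss) e^(−a t).
C(9.417) = 1.16905 + (-1.16905)·e^(−0.0566883·9.417) = 1.16905 + (-1.16905)·0.586353 = 0.483572 mol/L.

0.4836 mol/L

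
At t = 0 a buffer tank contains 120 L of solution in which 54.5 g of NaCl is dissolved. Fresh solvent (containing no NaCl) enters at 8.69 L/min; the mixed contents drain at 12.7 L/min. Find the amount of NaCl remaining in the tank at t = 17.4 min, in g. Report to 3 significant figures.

3.45 g

Let m(t) be the amount of NaCl. Volume: V(t) = V₀ + (Q_in − Q_out) t = 120 − 4.0100 t; V(17.4) = 50.226 L.
No NaCl enters, so dm/dt = −Q_out · (m/V).
Separate: dm/m = −Q_out dt/V(t) ⇒ ln(m/m₀) = −(Q_out/(Q_in−Q_out)) ln(V/V₀).
m = m₀ (V₀/V)^(Q_out/(Q_in−Q_out)) = 54.5 × (120/50.226)^(-3.1671) = 3.4549 g.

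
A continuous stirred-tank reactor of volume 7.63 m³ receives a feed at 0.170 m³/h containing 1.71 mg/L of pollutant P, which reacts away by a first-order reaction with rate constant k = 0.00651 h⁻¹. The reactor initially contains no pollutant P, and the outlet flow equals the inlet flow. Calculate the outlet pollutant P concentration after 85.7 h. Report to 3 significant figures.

1.21 mg/L

Accumulation = in − out − consumed: V dC/dt = Q C_in − Q C − k V C.
dC/dt = (Q/V) C_in − (Q/V + k) C; effective rate a = Q/V + k = 0.022280 + 0.00651 = 0.028790 h⁻¹.
C_ss = Q C_in/(Q + kV) = 1.3233 mg/L; C(t) = C_ss + (C₀ − C_ss) e^(−a t).
C(85.7) = 1.3233 + (-1.3233)·e^(−0.028790·85.7) = 1.3233 + (-1.3233)·0.084810 = 1.2111 mg/L.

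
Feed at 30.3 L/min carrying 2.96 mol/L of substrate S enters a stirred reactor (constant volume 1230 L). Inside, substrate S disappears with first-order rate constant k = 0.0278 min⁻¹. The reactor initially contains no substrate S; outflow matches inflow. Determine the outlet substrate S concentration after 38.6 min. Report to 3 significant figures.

1.21 mol/L

V dC/dt = Q(C_in − C) − k V C.
This is linear with rate a = Q/V + k = 0.052434 min⁻¹.
C_ss = Q C_in/(Q + kV) = 1.3906 mol/L; C(t) = C_ss + (C₀ − C_ss) e^(−a t).
C(38.6) = 1.3906 + (-1.3906)·e^(−0.052434·38.6) = 1.3906 + (-1.3906)·0.13213 = 1.2069 mol/L.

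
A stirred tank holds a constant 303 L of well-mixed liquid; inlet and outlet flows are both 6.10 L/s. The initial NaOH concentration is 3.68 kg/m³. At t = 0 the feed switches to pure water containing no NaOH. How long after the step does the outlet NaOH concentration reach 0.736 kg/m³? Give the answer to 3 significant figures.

Species balance: V dC/dt = Q(C_in − C) ⇒ τ = V/Q = 49.672 s.
C(t) = C_in + (C₀ − C_in) e^(−t/τ). Set C = 0.736 and solve for t:
e^(−t/τ) = (C − C_in)/(C₀ − C_in) = (0.736 − 0)/(3.68 − 0) = 0.20000
t = −τ ln(…) = 49.672 × 1.6094 = 79.944 s.

79.9 s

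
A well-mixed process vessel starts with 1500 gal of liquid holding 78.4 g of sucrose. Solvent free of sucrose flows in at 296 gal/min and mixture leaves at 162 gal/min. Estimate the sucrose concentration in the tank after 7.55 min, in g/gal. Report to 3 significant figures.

0.0167 g/gal

Let m(t) be the amount of sucrose. Volume: V(t) = V₀ + (Q_in − Q_out) t = 1500 + 134.00 t; V(7.55) = 2511.7 gal.
Species balance (pure solvent in): dm/dt = −Q_out · m/V(t).
Separate: dm/m = −Q_out dt/V(t) ⇒ ln(m/m₀) = −(Q_out/(Q_in−Q_out)) ln(V/V₀).
m = m₀ (V₀/V)^(Q_out/(Q_in−Q_out)) = 78.4 × (1500/2511.7)^(1.2090) = 42.040 g.
C = m/V = 42.040/2511.7 = 0.016738 g/gal.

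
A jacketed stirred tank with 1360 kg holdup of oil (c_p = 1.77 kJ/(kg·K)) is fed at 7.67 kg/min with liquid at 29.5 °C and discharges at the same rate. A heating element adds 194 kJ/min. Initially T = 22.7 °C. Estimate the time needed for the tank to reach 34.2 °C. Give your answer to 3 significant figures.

140 min

M c_p dT/dt = ṁ c_p (T_in − T) + Q̇.
τ = M/ṁ = 177.31 min; T_ss = T_in + Q̇/(ṁ c_p) = 43.790 °C.
T(t) = T_ss + (T₀ − T_ss) e^(−t/τ). Set T = 34.2:
e^(−t/τ) = (34.2 − 43.790)/(22.7 − 43.790) = 0.45472
t = −177.31 · ln(0.45472) = 139.74 min.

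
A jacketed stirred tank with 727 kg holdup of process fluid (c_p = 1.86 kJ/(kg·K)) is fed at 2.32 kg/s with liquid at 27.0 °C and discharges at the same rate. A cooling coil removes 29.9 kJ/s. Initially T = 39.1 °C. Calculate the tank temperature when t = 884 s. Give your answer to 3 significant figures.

M c_p dT/dt = ṁ c_p (T_in − T) − Q̇.
τ = M/ṁ = 313.36 s; T_ss = T_in − Q̇/(ṁ c_p) = 27.0 − 29.9/(2.32·1.86) = 20.071 °C.
Integrating: T(t) = T_ss + (T₀ − T_ss) e^(−t/τ).
T(884) = 20.071 + (19.029)·e^(−884/313.36) = 20.071 + (19.029)·0.059545 = 21.204 °C.

21.2 °C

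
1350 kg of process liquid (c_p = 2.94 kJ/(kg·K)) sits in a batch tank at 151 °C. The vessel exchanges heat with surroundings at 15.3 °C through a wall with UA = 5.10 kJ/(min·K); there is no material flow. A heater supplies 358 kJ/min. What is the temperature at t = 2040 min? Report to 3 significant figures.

Unsteady energy balance on the tank contents: M c_p dT/dt = −UA(T − T_amb) + Q̇.
dT/dt = (T_ss − T)/τ with T_ss = T_amb + Q̇/UA = 15.3 + 358/5.10 = 85.496 °C, τ = M c_p/UA = 1350·2.94/5.10 = 778.24 min.
This is linear first-order; T(t) = T_ss + (T₀ − T_ss) e^(−t/τ).
T(2040) = 85.496 + (65.504)·0.072707 = 90.259 °C.

90.3 °C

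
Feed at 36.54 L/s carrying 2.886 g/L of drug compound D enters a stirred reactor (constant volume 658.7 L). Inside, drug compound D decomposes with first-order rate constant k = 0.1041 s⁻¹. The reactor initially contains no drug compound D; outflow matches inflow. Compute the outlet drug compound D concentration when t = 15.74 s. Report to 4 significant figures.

0.9219 g/L

V dC/dt = Q(C_in − C) − k V C.
dC/dt = (Q/V) C_in − (Q/V + k) C; effective rate a = Q/V + k = 0.0554729 + 0.1041 = 0.159573 s⁻¹.
C_ss = Q C_in/(Q + kV) = 1.00327 g/L; C(t) = C_ss + (C₀ − C_ss) e^(−a t).
C(15.74) = 1.00327 + (-1.00327)·e^(−0.159573·15.74) = 1.00327 + (-1.00327)·0.0811320 = 0.921873 g/L.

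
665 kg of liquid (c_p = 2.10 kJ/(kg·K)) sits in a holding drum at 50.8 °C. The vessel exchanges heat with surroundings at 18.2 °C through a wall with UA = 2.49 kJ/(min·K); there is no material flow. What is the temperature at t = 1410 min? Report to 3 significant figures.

20.8 °C

M c_p dT/dt = −UA(T − T_amb).
dT/dt = (T_ss − T)/τ with T_ss = T_amb = 18.200 °C, τ = M c_p/UA = 665·2.10/2.49 = 560.84 min.
This is linear first-order; T(t) = T_ss + (T₀ − T_ss) e^(−t/τ).
T(1410) = 18.200 + (32.600)·0.080938 = 20.839 °C.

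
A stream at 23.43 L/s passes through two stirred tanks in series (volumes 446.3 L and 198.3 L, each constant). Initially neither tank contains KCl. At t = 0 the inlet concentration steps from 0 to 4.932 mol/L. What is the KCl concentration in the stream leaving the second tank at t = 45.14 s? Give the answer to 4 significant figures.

Time constants: τᵢ = Vᵢ/Q for each well-mixed tank.
τ₁ = 446.3/23.43 = 19.0482 s; τ₂ = 198.3/23.43 = 8.46351 s.
Tank 1: C₁ = C_in(1 − e^(−t/τ₁)). Tank 2 (τ₁ ≠ τ₂): C₂ = C_in[1 − (τ₁ e^(−t/τ₁) − τ₂ e^(−t/τ₂))/(τ₁ − τ₂)].
At t = 45.14: e^(−t/τ₁) = 0.0935018, e^(−t/τ₂) = 0.00482721.
C₂ = 4.932·[1 − (19.0482·0.0935018 − 8.46351·0.00482721)/(10.5847)] = 4.932·0.835594 = 4.12115 mol/L.

4.121 mol/L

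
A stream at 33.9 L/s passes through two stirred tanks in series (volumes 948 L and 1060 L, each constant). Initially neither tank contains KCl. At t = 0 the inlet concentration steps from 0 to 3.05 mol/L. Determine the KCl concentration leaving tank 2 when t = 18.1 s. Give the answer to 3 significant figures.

0.384 mol/L

Time constants: τᵢ = Vᵢ/Q for each well-mixed tank.
τ₁ = 948/33.9 = 27.965 s; τ₂ = 1060/33.9 = 31.268 s.
Solving the cascade with C₁(0)=C₂(0)=0 gives C₂(t) = C_in[1 − (τ₁ e^(−t/τ₁) − τ₂ e^(−t/τ₂))/(τ₁ − τ₂)].
At t = 18.1: e^(−t/τ₁) = 0.52349, e^(−t/τ₂) = 0.56054.
C₂ = 3.05·[1 − (27.965·0.52349 − 31.268·0.56054)/(-3.3038)] = 3.05·0.12584 = 0.38380 mol/L.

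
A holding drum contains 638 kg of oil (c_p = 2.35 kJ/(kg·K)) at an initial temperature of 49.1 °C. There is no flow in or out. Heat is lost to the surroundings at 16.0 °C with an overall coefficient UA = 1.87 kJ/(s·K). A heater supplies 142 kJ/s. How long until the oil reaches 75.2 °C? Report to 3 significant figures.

754 s

M c_p dT/dt = −UA(T − T_amb) + Q̇.
τ = M c_p/UA = 801.76 s; T_ss = T_amb + Q̇/UA = 16.0 + 142/1.87 = 91.936 °C.
T(t) = T_ss + (T₀ − T_ss)e^(−t/τ); set T = 75.2:
t = −τ ln[(T − T_ss)/(T₀ − T_ss)] = −801.76 · ln(0.39070) = 753.52 s.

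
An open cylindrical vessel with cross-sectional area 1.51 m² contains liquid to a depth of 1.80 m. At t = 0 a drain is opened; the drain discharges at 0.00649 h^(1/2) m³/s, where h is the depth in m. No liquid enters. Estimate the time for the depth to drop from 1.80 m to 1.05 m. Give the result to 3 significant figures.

A dh/dt = −Q_out = −0.00649 √h.
This is separable: 2 d(√h)/dt = −0.00649/A, so √h = √h₀ − (0.00649/(2A)) t.
t = 2A(√h₀ − √h)/0.00649 = 2·1.51·(√1.80 − √1.05)/0.00649
  = 3.0200 × (1.3416 − 1.0247) / 0.00649 = 147.48 s.

147 s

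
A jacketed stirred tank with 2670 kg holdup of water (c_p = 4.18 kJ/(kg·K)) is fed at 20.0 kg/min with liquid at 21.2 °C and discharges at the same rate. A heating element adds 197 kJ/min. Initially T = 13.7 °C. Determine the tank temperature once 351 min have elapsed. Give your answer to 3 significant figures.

M c_p dT/dt = ṁ c_p (T_in − T) + Q̇.
τ = M/ṁ = 133.50 min; T_ss = T_in + Q̇/(ṁ c_p) = 21.2 + 197/(20.0·4.18) = 23.556 °C.
Integrating: T(t) = T_ss + (T₀ − T_ss) e^(−t/τ).
T(351) = 23.556 + (-9.8565)·e^(−351/133.50) = 23.556 + (-9.8565)·0.072135 = 22.845 °C.

22.8 °C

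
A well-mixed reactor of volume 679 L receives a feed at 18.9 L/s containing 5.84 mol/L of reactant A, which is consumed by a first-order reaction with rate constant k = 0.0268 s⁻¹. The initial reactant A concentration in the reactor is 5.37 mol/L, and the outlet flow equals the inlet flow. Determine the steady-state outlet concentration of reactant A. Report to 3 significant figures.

V dC/dt = Q(C_in − C) − k V C.
At steady state: 0 = Q C_in − (Q + kV) C_ss, so C_ss = Q C_in/(Q + kV).
C_ss = 18.9·5.84/(18.9 + 0.0268·679) = 110.38/37.097 = 2.9753 mol/L.

2.98 mol/L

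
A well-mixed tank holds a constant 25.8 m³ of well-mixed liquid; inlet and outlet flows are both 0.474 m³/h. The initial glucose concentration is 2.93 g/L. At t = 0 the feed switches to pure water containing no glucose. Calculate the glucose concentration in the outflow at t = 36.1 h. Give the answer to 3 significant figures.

1.51 g/L

Transient balance on the dissolved component: V dC/dt = Q(C_in − C).
Time constant τ = V/Q = 25.8/0.474 = 54.430 h.
This is linear first-order; C(t) = C_in + (C₀ − C_in) e^(−t/τ).
C(36.1) = 0 + (2.93 − 0)·e^(−36.1/54.430) = 0 + (2.9300)·0.51518 = 1.5095 g/L.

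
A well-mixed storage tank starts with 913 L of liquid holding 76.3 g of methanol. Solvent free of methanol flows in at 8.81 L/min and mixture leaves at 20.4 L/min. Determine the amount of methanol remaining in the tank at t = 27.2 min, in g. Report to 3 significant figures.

Let m(t) be the amount of methanol. Volume: V(t) = V₀ + (Q_in − Q_out) t = 913 − 11.590 t; V(27.2) = 597.75 L.
Solute balance: dm/dt = 0 − Q_out C = −Q_out m/V(t).
dm/m = −Q_out dt/(V₀ − 11.590 t); integrating gives ln(m/m₀) = −(Q_out/(Q_in−Q_out)) ln(V/V₀).
m = m₀ (V₀/V)^(Q_out/(Q_in−Q_out)) = 76.3 × (913/597.75)^(-1.7601) = 36.203 g.

36.2 g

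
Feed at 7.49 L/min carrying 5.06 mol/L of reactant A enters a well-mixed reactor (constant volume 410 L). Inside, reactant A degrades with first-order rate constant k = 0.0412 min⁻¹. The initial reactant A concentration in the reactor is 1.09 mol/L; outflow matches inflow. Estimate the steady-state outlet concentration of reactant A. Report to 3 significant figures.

Species balance: V dC/dt = Q C_in − Q C − k V C.
Steady state (dC/dt = 0): C_ss = Q C_in/(Q + kV) = C_in/(1 + kV/Q).
C_ss = 7.49·5.06/(7.49 + 0.0412·410) = 37.899/24.382 = 1.5544 mol/L.

1.55 mol/L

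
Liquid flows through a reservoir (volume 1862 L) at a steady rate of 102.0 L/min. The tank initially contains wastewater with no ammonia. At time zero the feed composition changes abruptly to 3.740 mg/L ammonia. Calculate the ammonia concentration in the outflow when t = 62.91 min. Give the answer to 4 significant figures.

3.621 mg/L

Mass balance on the solute (V constant): V dC/dt = Q(C_in − C).
So dC/dt = (C_in − C)/τ with τ = V/Q = 1862/102.0 = 18.2549 min.
C approaches C_in exponentially: C(t) = C_in + (C₀ − C_in) e^(−t/τ).
C(62.91) = 3.740 + (0 − 3.740)·e^(−62.91/18.2549) = 3.740 + (-3.74000)·0.0318666 = 3.62082 mg/L.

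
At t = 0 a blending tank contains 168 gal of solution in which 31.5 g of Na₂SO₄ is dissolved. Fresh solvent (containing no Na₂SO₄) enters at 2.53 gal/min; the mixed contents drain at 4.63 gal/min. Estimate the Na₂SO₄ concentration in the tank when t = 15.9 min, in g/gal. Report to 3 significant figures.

0.144 g/gal

Total volume: dV/dt = Q_in − Q_out = -2.1000 gal/min, so V(t) = 168 − 2.1000 t and V(15.9) = 134.61 gal.
Solute balance: dm/dt = 0 − Q_out C = −Q_out m/V(t).
dm/m = −Q_out dt/(V₀ − 2.1000 t); integrating gives ln(m/m₀) = −(Q_out/(Q_in−Q_out)) ln(V/V₀).
m = m₀ (V₀/V)^(Q_out/(Q_in−Q_out)) = 31.5 × (168/134.61)^(-2.2048) = 19.326 g.
C = m/V = 19.326/134.61 = 0.14357 g/gal.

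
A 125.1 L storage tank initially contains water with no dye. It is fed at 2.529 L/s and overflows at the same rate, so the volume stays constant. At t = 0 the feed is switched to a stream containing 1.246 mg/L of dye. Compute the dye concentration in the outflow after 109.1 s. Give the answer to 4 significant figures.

1.109 mg/L

Transient balance on the dissolved component: V dC/dt = Q(C_in − C).
Rewrite as dC/dt + C/τ = C_in/τ, τ = V/Q = 49.4662 s.
This is linear first-order; C(t) = C_in + (C₀ − C_in) e^(−t/τ).
C(109.1) = 1.246 + (0 − 1.246)·e^(−109.1/49.4662) = 1.246 + (-1.24600)·0.110190 = 1.10870 mg/L.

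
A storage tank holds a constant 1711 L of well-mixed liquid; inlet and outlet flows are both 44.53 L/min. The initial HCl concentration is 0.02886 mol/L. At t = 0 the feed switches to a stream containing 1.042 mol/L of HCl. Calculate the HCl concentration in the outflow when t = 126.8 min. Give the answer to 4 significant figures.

Transient balance on the dissolved component: V dC/dt = Q(C_in − C).
Rewrite as dC/dt + C/τ = C_in/τ, τ = V/Q = 38.4235 min.
C approaches C_in exponentially: C(t) = C_in + (C₀ − C_in) e^(−t/τ).
C(126.8) = 1.042 + (0.02886 − 1.042)·e^(−126.8/38.4235) = 1.042 + (-1.01314)·0.0368809 = 1.00463 mol/L.

1.005 mol/L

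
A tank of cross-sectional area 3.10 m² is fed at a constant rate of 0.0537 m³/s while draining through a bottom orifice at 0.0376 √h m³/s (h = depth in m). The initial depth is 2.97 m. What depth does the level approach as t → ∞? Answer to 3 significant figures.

Mass balance (ρ constant): A dh/dt = Q_in − 0.0376 √h. At steady state dh/dt = 0:
Q_in = 0.0376 √h_ss ⇒ √h_ss = 0.0537/0.0376 = 1.4282.
h_ss = 1.4282² = 2.0397 m. (Since h₀ = 2.97 m > h_ss, the level will fall toward this value.)

2.04 m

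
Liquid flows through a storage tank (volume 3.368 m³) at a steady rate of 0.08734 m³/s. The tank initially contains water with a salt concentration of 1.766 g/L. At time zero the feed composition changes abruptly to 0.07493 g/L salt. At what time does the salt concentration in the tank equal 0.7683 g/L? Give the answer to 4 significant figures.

Accumulation = in − out for the solute gives V dC/dt = Q(C_in − C), so τ = V/Q = 38.5619 s.
C(t) = C_in + (C₀ − C_in) e^(−t/τ). Set C = 0.7683 and solve for t:
e^(−t/τ) = (C − C_in)/(C₀ − C_in) = (0.7683 − 0.07493)/(1.766 − 0.07493) = 0.410019
t = −τ ln(…) = 38.5619 × 0.891553 = 34.3800 s.

34.38 s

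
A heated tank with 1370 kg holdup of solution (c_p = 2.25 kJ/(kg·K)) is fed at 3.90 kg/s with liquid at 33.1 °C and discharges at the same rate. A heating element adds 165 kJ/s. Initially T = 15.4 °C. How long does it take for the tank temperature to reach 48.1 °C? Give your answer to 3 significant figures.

First-law balance (no shaft work): M c_p dT/dt = ṁ c_p (T_in − T) + 165.
τ = M/ṁ = 351.28 s; T_ss = T_in + Q̇/(ṁ c_p) = 51.903 °C.
T(t) = T_ss + (T₀ − T_ss) e^(−t/τ). Set T = 48.1:
e^(−t/τ) = (48.1 − 51.903)/(15.4 − 51.903) = 0.10419
t = −351.28 · ln(0.10419) = 794.43 s.

794 s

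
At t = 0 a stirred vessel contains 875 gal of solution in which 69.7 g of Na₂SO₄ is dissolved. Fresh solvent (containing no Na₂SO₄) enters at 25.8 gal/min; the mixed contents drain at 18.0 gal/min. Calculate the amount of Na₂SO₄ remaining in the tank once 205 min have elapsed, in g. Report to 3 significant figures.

6.33 g

Total volume: dV/dt = Q_in − Q_out = 7.8000 gal/min, so V(t) = 875 + 7.8000 t and V(205) = 2474.0 gal.
Species balance (pure solvent in): dm/dt = −Q_out · m/V(t).
dm/m = −Q_out dt/(V₀ + 7.8000 t); integrating gives ln(m/m₀) = −(Q_out/(Q_in−Q_out)) ln(V/V₀).
m = m₀ (V₀/V)^(Q_out/(Q_in−Q_out)) = 69.7 × (875/2474.0)^(2.3077) = 6.3323 g.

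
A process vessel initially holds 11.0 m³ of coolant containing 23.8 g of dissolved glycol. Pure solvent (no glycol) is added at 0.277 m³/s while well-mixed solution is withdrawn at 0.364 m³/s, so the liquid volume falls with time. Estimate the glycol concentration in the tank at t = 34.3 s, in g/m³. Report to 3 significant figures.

0.790 g/m³

Total volume: dV/dt = Q_in − Q_out = -0.087000 m³/s, so V(t) = 11.0 − 0.087000 t and V(34.3) = 8.0159 m³.
Species balance (pure solvent in): dm/dt = −Q_out · m/V(t).
Separate: dm/m = −Q_out dt/V(t) ⇒ ln(m/m₀) = −(Q_out/(Q_in−Q_out)) ln(V/V₀).
m = m₀ (V₀/V)^(Q_out/(Q_in−Q_out)) = 23.8 × (11.0/8.0159)^(-4.1839) = 6.3320 g.
C = m/V = 6.3320/8.0159 = 0.78993 g/m³.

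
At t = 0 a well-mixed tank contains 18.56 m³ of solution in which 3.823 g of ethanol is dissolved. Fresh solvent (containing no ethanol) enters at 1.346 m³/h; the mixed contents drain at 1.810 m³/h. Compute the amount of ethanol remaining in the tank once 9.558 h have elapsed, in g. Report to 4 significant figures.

Total volume: dV/dt = Q_in − Q_out = -0.464000 m³/h, so V(t) = 18.56 − 0.464000 t and V(9.558) = 14.1251 m³.
Species balance (pure solvent in): dm/dt = −Q_out · m/V(t).
dm/m = −Q_out dt/(V₀ − 0.464000 t); integrating gives ln(m/m₀) = −(Q_out/(Q_in−Q_out)) ln(V/V₀).
m = m₀ (V₀/V)^(Q_out/(Q_in−Q_out)) = 3.823 × (18.56/14.1251)^(-3.90086) = 1.31769 g.

1.318 g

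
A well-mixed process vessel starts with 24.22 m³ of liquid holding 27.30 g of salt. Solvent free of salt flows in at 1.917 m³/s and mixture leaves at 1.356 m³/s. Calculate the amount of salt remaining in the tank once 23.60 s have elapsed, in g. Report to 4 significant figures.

9.515 g

Let m(t) be the amount of salt. Volume: V(t) = V₀ + (Q_in − Q_out) t = 24.22 + 0.561000 t; V(23.60) = 37.4596 m³.
Solute balance: dm/dt = 0 − Q_out C = −Q_out m/V(t).
Separate: dm/m = −Q_out dt/V(t) ⇒ ln(m/m₀) = −(Q_out/(Q_in−Q_out)) ln(V/V₀).
m = m₀ (V₀/V)^(Q_out/(Q_in−Q_out)) = 27.30 × (24.22/37.4596)^(2.41711) = 9.51455 g.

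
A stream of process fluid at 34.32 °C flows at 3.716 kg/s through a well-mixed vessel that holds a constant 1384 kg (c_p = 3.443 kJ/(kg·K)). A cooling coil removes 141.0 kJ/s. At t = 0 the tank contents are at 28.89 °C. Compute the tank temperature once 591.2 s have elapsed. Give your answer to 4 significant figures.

24.44 °C

M c_p dT/dt = ṁ c_p (T_in − T) − Q̇.
τ = M/ṁ = 372.443 s; T_ss = T_in − Q̇/(ṁ c_p) = 34.32 − 141.0/(3.716·3.443) = 23.2994 °C.
Solution: T(t) = T_ss + (T₀ − T_ss) e^(−t/τ).
T(591.2) = 23.2994 + (5.59063)·e^(−591.2/372.443) = 23.2994 + (5.59063)·0.204466 = 24.4425 °C.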